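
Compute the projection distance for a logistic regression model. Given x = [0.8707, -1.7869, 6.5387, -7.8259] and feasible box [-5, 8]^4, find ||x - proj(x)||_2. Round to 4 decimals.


Project each component onto [-5, 8].
clip(0.8707) = 0.8707, clip(-1.7869) = -1.7869, clip(6.5387) = 6.5387, clip(-7.8259) = -5.0
Projection = [0.8707, -1.7869, 6.5387, -5.0]
Squared diffs: [0.0, 0.0, 0.0, 7.9857]
Distance = sqrt(7.9857) = 2.8259


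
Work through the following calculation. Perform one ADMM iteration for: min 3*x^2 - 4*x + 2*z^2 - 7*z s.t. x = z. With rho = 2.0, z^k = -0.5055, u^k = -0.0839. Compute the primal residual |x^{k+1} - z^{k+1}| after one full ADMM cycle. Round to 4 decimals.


ADMM iteration with rho = 2.0, z^k = -0.5055, u^k = -0.0839
Step 1: x-update.
Minimize 3*x^2 - 4*x + (2.0/2)*(x + 0.5055 - 0.0839)^2
FOC: (2*3 + 2.0)*x = 4 + 2.0*(-0.5055 + 0.0839)
x^{k+1} = 0.3946
Step 2: z-update.
Minimize 2*z^2 - 7*z + (2.0/2)*(0.3946 - z - 0.0839)^2
FOC: (2*2 + 2.0)*z = 7 + 2.0*(0.3946 - 0.0839)
z^{k+1} = 1.2702
Step 3: u-update.
u^{k+1} = -0.0839 + 0.3946 - 1.2702 = -0.9595
Step 4: Primal residual = |0.3946 - 1.2702| = 0.8756


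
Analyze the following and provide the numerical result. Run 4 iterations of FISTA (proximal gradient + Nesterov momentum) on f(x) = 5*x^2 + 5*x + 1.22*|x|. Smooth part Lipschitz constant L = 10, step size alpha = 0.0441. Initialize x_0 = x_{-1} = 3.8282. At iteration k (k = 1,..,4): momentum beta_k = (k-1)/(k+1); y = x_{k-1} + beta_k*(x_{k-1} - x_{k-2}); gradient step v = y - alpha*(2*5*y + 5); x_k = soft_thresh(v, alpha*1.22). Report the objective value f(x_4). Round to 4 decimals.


FISTA on f(x) = 5*x^2 + 5*x + 1.22*|x|
L = 10, alpha = 0.0441
Iteration 1: beta = 0.0, y = 3.8282 + 0.0*(3.8282 - 3.8282) = 3.8282
  grad(y) = 43.282, v = y - alpha*grad = 1.9195
  prox(v) = soft_thresh(1.9195, 0.0538) = 1.8657
Iteration 2: beta = 0.3333, y = 1.8657 + 0.3333*(1.8657 - 3.8282) = 1.2115
  grad(y) = 17.1148, v = y - alpha*grad = 0.4567
  prox(v) = soft_thresh(0.4567, 0.0538) = 0.4029
Iteration 3: beta = 0.5, y = 0.4029 + 0.5*(0.4029 - 1.8657) = -0.3285
  grad(y) = 1.7154, v = y - alpha*grad = -0.4041
  prox(v) = soft_thresh(-0.4041, 0.0538) = -0.3503
Iteration 4: beta = 0.6, y = -0.3503 + 0.6*(-0.3503 - 0.4029) = -0.8022
  grad(y) = -3.0224, v = y - alpha*grad = -0.669
  prox(v) = soft_thresh(-0.669, 0.0538) = -0.6151
f(x_4) = 5*(-0.6151)^2 + 5*(-0.6151) + 1.22*|-0.6151| = -0.4332


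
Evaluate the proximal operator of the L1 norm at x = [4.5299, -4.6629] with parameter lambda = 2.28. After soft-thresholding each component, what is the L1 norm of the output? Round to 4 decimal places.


Soft-thresholding with lambda = 2.28:
prox(4.5299) = sign(4.5299)*max(|4.5299| - 2.28, 0) = 2.2499
prox(-4.6629) = sign(-4.6629)*max(|-4.6629| - 2.28, 0) = -2.3829
prox(x) = [2.2499, -2.3829]
||prox(x)||_1 = 2.2499 + 2.3829 = 4.6328


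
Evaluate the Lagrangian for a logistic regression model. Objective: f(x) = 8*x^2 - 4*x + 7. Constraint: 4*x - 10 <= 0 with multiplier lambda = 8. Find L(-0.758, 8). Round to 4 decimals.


Step 1: Evaluate f(x).
f(-0.758) = 8*(-0.758)^2 - 4*(-0.758) + 7 = 14.6285
Step 2: Evaluate g(x).
g(-0.758) = 4*-0.758 - 10 = -13.032
Step 3: Compute Lagrangian.
L = 14.6285 + 8*-13.032 = -89.6275


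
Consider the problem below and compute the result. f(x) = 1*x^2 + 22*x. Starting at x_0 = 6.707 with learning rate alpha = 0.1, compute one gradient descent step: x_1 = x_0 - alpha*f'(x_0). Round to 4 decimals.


We compute the gradient at x_0 and apply the update.
f'(x) = 2*x + 22
f'(6.707) = 2*6.707 + 22 = 35.414
x_1 = 6.707 - 0.1*35.414 = 3.1656


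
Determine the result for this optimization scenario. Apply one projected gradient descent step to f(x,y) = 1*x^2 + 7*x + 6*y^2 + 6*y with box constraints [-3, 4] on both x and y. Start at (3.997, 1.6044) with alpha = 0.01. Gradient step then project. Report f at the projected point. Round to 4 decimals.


Step 1: Compute gradient at (3.997, 1.6044).
grad_x = 2*1*3.997 + 7 = 14.994
grad_y = 2*6*1.6044 + 6 = 25.2528
Step 2: Gradient step.
x_raw = 3.997 - 0.01*14.994 = 3.8471
y_raw = 1.6044 - 0.01*25.2528 = 1.3519
Step 3: Project onto [-3, 4].
x_proj = clip(3.8471) = 3.8471
y_proj = clip(1.3519) = 1.3519
Step 4: Evaluate f.
f(3.8471, 1.3519) = 60.8059


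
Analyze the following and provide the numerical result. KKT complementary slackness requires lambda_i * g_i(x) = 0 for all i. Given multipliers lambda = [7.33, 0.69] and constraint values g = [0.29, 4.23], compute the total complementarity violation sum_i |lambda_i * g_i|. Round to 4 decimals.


KKT complementary slackness check:
lambda_1 * g_1 = 7.33 * 0.29 = 2.1257
lambda_2 * g_2 = 0.69 * 4.23 = 2.9187
Total violation = 2.1257 + 2.9187 = 5.0444


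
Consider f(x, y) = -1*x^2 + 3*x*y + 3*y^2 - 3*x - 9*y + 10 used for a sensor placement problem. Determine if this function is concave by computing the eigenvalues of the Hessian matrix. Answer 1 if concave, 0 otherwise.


The Hessian of f(x,y) = -1*x^2 + 3*x*y + 3*y^2 - 3*x - 9*y + 10 is:
H = [[-2, 3], [3, 6]]
Trace = -2 + 6 = 4
Determinant = -2*6 - (3)^2 = -21
Discriminant = (4)^2 - 4*-21 = 100.0
Eigenvalues: lambda_1 = -3.0, lambda_2 = 7.0
The function is not concave.

0


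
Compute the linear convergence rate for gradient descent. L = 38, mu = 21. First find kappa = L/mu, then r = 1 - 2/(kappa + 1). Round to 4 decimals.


Step 1: Compute the condition number.
kappa = L/mu = 38/21 = 1.8095
Step 2: Compute the convergence rate.
r = 1 - 2/(kappa + 1) = 1 - 2*mu/(L + mu) = (L - mu)/(L + mu) = 17/59 = 0.2881


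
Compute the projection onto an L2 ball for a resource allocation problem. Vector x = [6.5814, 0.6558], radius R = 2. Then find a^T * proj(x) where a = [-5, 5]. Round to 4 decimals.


Step 1: Compute ||x|| (intermediates to 6 decimals).
||x|| = sqrt(6.5814^2 + 0.6558^2) = 6.613993
Step 2: Project.
Since ||x|| > R, scale = R/||x|| = 2/6.613993 = 0.302389, proj(x) = scale * x
proj(x) = [1.990143, 0.198307]
Step 3: Dot product.
a^T * proj(x) = -5*1.990143 + 5*0.198307 = -8.9592


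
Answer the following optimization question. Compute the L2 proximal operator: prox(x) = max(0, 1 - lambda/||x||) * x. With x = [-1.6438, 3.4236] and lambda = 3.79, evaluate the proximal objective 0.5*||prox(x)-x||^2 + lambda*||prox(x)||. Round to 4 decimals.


Step 1: Compute ||x||.
||x|| = 3.7978
Step 2: Compute scaling factor.
scale = max(0, 1 - 3.79/3.7978) = 0.002
Step 3: prox(x) = [-0.0034, 0.007]
||prox(x)|| = 0.0078
Step 4: Proximal objective.
0.5*||prox-x||^2 = 7.1821
lambda*||prox|| = 0.0296
Total = 7.2115


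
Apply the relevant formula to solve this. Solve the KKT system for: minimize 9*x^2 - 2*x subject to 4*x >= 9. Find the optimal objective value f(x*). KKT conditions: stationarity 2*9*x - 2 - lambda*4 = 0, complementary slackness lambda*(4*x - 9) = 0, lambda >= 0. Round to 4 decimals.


Step 1: Try lambda = 0 (constraint inactive).
x_unc = 2/(2*9) = 0.1111
Check: 4*0.1111 = 0.4444 < 9 -- violated!
Step 2: Constraint must be active: 4*x = 9
x* = 9/4 = 2.25
lambda = (2*9*2.25 - 2)/4 = 9.625
Step 3: Compute optimal value.
f(x*) = 9*2.25^2 - 2*2.25 = 41.0625


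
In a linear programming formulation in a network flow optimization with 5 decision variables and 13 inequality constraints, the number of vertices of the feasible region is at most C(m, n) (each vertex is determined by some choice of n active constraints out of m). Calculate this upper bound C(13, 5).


Each vertex corresponds to some choice of n active constraints out of m, so the number of vertices is at most C(m, n) = m! / (n!(m-n)!).
m = 13, n = 5
Numerator: 13 * 12 * 11 * 10 * 9
Denominator: 5! = 120
C(13, 5) = 1287


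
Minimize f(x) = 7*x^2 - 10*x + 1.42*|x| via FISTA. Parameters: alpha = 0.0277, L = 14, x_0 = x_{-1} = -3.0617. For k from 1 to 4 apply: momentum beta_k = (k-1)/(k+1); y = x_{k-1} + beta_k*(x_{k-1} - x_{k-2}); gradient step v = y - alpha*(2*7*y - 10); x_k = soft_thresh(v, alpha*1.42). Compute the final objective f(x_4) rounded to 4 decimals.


FISTA on f(x) = 7*x^2 - 10*x + 1.42*|x|
L = 14, alpha = 0.0277
Iteration 1: beta = 0.0, y = -3.0617 + 0.0*(-3.0617 + 3.0617) = -3.0617
  grad(y) = -52.8638, v = y - alpha*grad = -1.5974
  prox(v) = soft_thresh(-1.5974, 0.0393) = -1.558
Iteration 2: beta = 0.3333, y = -1.558 + 0.3333*(-1.558 + 3.0617) = -1.0568
  grad(y) = -24.7955, v = y - alpha*grad = -0.37
  prox(v) = soft_thresh(-0.37, 0.0393) = -0.3307
Iteration 3: beta = 0.5, y = -0.3307 + 0.5*(-0.3307 + 1.558) = 0.283
  grad(y) = -6.0374, v = y - alpha*grad = 0.4503
  prox(v) = soft_thresh(0.4503, 0.0393) = 0.4109
Iteration 4: beta = 0.6, y = 0.4109 + 0.6*(0.4109 + 0.3307) = 0.8559
  grad(y) = 1.9826, v = y - alpha*grad = 0.801
  prox(v) = soft_thresh(0.801, 0.0393) = 0.7616
f(x_4) = 7*0.7616^2 - 10*0.7616 + 1.42*|0.7616| = -2.4742


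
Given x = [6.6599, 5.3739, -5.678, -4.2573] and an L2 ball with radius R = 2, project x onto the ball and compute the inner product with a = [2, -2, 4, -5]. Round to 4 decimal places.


Step 1: Compute ||x|| (intermediates to 6 decimals).
||x|| = sqrt(6.6599^2 + 5.3739^2 + (-5.678)^2 + (-4.2573)^2) = 11.117435
Step 2: Project.
Since ||x|| > R, scale = R/||x|| = 2/11.117435 = 0.179898, proj(x) = scale * x
proj(x) = [1.198103, 0.966754, -1.021461, -0.76588]
Step 3: Dot product.
a^T * proj(x) = 2*1.198103 - 2*0.966754 + 4*(-1.021461) - 5*(-0.76588) = 0.2063


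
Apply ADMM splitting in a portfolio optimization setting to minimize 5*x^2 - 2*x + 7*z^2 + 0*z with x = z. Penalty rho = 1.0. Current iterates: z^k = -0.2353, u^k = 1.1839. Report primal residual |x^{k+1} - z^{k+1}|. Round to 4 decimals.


ADMM iteration with rho = 1.0, z^k = -0.2353, u^k = 1.1839
Step 1: x-update.
Minimize 5*x^2 - 2*x + (1.0/2)*(x + 0.2353 + 1.1839)^2
FOC: (2*5 + 1.0)*x = 2 + 1.0*(-0.2353 - 1.1839)
x^{k+1} = 0.0528
Step 2: z-update.
Minimize 7*z^2 + 0*z + (1.0/2)*(0.0528 - z + 1.1839)^2
FOC: (2*7 + 1.0)*z = 0 + 1.0*(0.0528 + 1.1839)
z^{k+1} = 0.0824
Step 3: u-update.
u^{k+1} = 1.1839 + 0.0528 - 0.0824 = 1.1543
Step 4: Primal residual = |0.0528 - 0.0824| = 0.0296


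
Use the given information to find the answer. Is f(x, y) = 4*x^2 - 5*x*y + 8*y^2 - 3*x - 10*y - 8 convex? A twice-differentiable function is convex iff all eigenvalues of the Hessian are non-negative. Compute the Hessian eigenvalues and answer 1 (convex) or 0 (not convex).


The Hessian of f(x,y) = 4*x^2 - 5*x*y + 8*y^2 - 3*x - 10*y - 8 is:
H = [[8, -5], [-5, 16]]
Trace = 8 + 16 = 24
Determinant = 8*16 - (-5)^2 = 103
Discriminant = (24)^2 - 4*103 = 164.0
Eigenvalues: lambda_1 = 5.5969, lambda_2 = 18.4031
The function is convex.

1


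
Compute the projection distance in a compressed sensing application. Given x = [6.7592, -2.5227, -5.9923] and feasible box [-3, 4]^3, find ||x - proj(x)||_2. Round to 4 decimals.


Project each component onto [-3, 4].
clip(6.7592) = 4.0, clip(-2.5227) = -2.5227, clip(-5.9923) = -3.0
Projection = [4.0, -2.5227, -3.0]
Squared diffs: [7.6132, 0.0, 8.9539]
Distance = sqrt(16.5671) = 4.0703


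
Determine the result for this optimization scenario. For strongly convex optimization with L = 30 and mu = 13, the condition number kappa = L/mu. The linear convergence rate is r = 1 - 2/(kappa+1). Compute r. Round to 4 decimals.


Step 1: Compute the condition number.
kappa = L/mu = 30/13 = 2.3077
Step 2: Compute the convergence rate.
r = 1 - 2/(kappa + 1) = 1 - 2*mu/(L + mu) = (L - mu)/(L + mu) = 17/43 = 0.3953


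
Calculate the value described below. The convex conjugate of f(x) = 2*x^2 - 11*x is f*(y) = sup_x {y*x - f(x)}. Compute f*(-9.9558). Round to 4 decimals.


f*(y) = sup_x {y*x - a*x^2 - b*x} = sup_x {(y-b)*x - a*x^2}
FOC: (y - b) - 2a*x = 0 => x* = (y - b)/(2a)
x* = (-9.9558 + 11)/(2*2) = 0.2611
f*(-9.9558) = (y-b)^2/(4a) = (-9.9558 + 11)^2/(4*2)
= 1.0904/8 = 0.1363


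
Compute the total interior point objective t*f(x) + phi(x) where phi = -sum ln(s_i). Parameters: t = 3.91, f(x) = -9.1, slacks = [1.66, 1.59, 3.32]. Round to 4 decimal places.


Step 1: Compute log-barrier.
ln values: [0.5068, 0.4637, 1.2]
phi = -(0.5068 + 0.4637 + 1.2) = -2.1705
Step 2: Compute augmented objective.
t*f(x) = 3.91*-9.1 = -35.581
Total = -35.581 - 2.1705 = -37.7515


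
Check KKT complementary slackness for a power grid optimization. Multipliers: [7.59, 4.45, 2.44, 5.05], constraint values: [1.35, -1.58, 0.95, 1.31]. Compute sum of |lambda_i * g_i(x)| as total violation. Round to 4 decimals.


KKT complementary slackness check:
lambda_1 * g_1 = 7.59 * 1.35 = 10.2465
lambda_2 * g_2 = 4.45 * -1.58 = -7.031
lambda_3 * g_3 = 2.44 * 0.95 = 2.318
lambda_4 * g_4 = 5.05 * 1.31 = 6.6155
Total violation = 10.2465 + 7.031 + 2.318 + 6.6155 = 26.211


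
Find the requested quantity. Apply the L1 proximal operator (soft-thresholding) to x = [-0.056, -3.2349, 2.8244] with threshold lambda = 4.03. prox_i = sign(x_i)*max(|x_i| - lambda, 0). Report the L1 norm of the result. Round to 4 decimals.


Soft-thresholding with lambda = 4.03:
prox(-0.056) = sign(-0.056)*max(|-0.056| - 4.03, 0) = 0.0
prox(-3.2349) = sign(-3.2349)*max(|-3.2349| - 4.03, 0) = 0.0
prox(2.8244) = sign(2.8244)*max(|2.8244| - 4.03, 0) = 0.0
prox(x) = [0.0, 0.0, 0.0]
||prox(x)||_1 = 0.0 + 0.0 + 0.0 = 0.0


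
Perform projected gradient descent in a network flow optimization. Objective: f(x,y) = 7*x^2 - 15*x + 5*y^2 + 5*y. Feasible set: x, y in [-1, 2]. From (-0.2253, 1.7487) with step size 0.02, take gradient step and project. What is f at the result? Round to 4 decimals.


Step 1: Compute gradient at (-0.2253, 1.7487).
grad_x = 2*7*-0.2253 - 15 = -18.1542
grad_y = 2*5*1.7487 + 5 = 22.487
Step 2: Gradient step.
x_raw = -0.2253 - 0.02*-18.1542 = 0.1378
y_raw = 1.7487 - 0.02*22.487 = 1.299
Step 3: Project onto [-1, 2].
x_proj = clip(0.1378) = 0.1378
y_proj = clip(1.299) = 1.299
Step 4: Evaluate f.
f(0.1378, 1.299) = 12.9974


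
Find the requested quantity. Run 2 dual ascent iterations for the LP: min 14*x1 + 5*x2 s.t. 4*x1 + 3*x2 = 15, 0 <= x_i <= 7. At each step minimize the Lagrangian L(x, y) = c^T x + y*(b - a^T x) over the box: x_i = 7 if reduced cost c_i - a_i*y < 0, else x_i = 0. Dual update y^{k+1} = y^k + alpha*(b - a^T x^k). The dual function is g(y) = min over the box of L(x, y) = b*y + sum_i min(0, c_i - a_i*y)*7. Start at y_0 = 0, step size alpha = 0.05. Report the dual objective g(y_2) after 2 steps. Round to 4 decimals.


Dual ascent for LP: min 14*x1 + 5*x2, 4*x1 + 3*x2 = 15, 0 <= x_i <= 7
Step 1: y^k = 0.0, reduced costs: (14.0, 5.0)
  x^k = (0.0, 0.0), subgradient = b - a^T x = 15.0
  y^{k+1} = 0.0 + 0.05*15.0 = 0.75
Step 2: y^k = 0.75, reduced costs: (11.0, 2.75)
  x^k = (0.0, 0.0), subgradient = b - a^T x = 15.0
  y^{k+1} = 0.75 + 0.05*15.0 = 1.5
Dual objective at y_2 = 1.5: reduced costs (8.0, 0.5), box minimizer x = (0.0, 0.0)
g(y_2) = b*y + (c1 - a1*y)*x1 + (c2 - a2*y)*x2 = 15*1.5 + 8.0*0.0 + 0.5*0.0 = 22.5 + 0.0 + 0.0 = 22.5


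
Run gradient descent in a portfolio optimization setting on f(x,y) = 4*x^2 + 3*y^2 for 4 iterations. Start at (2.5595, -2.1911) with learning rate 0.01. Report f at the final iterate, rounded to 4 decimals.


Gradient descent on f(x,y) = 4*x^2 + 3*y^2.
Starting point: (2.5595, -2.1911), alpha = 0.01
Step 1: grad_x = 2*4*2.5595 = 20.476, grad_y = 2*3*-2.1911 = -13.1466
  x_1 = 2.5595 - 0.01*20.476 = 2.3547
  y_1 = -2.1911 - 0.01*-13.1466 = -2.0596
Step 2: grad_x = 2*4*2.3547 = 18.8379, grad_y = 2*3*-2.0596 = -12.3578
  x_2 = 2.3547 - 0.01*18.8379 = 2.1664
  y_2 = -2.0596 - 0.01*-12.3578 = -1.9361
Step 3: grad_x = 2*4*2.1664 = 17.3309, grad_y = 2*3*-1.9361 = -11.6163
  x_3 = 2.1664 - 0.01*17.3309 = 1.9931
  y_3 = -1.9361 - 0.01*-11.6163 = -1.8199
Step 4: grad_x = 2*4*1.9931 = 15.9444, grad_y = 2*3*-1.8199 = -10.9194
  x_4 = 1.9931 - 0.01*15.9444 = 1.8336
  y_4 = -1.8199 - 0.01*-10.9194 = -1.7107
f(1.8336, -1.7107) = 4*1.8336^2 + 3*(-1.7107)^2 = 22.2279


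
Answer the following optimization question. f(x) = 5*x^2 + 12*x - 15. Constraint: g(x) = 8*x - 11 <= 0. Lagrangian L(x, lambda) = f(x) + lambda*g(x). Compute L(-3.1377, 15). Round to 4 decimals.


Step 1: Evaluate f(x).
f(-3.1377) = 5*(-3.1377)^2 + 12*(-3.1377) - 15 = -3.4266
Step 2: Evaluate g(x).
g(-3.1377) = 8*-3.1377 - 11 = -36.1016
Step 3: Compute Lagrangian.
L = -3.4266 + 15*-36.1016 = -544.9506


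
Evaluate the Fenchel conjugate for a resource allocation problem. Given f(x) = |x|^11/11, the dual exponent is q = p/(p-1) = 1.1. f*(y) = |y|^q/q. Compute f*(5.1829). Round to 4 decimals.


The conjugate exponent q satisfies 1/p + 1/q = 1.
p = 11, so q = 11/(11 - 1) = 1.1
|y|^q = 5.1829^1.1 = 6.1098
f*(5.1829) = 6.1098 / 1.1 = 5.5544


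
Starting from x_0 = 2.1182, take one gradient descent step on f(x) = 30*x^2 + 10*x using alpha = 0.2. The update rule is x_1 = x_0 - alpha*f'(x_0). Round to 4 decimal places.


We compute the gradient at x_0 and apply the update.
f'(x) = 60*x + 10
f'(2.1182) = 60*2.1182 + 10 = 137.092
x_1 = 2.1182 - 0.2*137.092 = -25.3002


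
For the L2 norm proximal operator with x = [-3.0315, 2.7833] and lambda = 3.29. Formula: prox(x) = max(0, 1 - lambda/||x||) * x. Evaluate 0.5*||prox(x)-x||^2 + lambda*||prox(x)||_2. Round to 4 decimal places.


Step 1: Compute ||x||.
||x|| = 4.1154
Step 2: Compute scaling factor.
scale = max(0, 1 - 3.29/4.1154) = 0.2006
Step 3: prox(x) = [-0.608, 0.5582]
||prox(x)|| = 0.8254
Step 4: Proximal objective.
0.5*||prox-x||^2 = 5.4121
lambda*||prox|| = 2.7156
Total = 8.1277


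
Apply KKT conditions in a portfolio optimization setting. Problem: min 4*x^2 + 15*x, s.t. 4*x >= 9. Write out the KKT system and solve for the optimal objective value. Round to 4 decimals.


Step 1: Try lambda = 0 (constraint inactive).
x_unc = -15/(2*4) = -1.875
Check: 4*-1.875 = -7.5 < 9 -- violated!
Step 2: Constraint must be active: 4*x = 9
x* = 9/4 = 2.25
lambda = (2*4*2.25 + 15)/4 = 8.25
Step 3: Compute optimal value.
f(x*) = 4*2.25^2 + 15*2.25 = 54.0


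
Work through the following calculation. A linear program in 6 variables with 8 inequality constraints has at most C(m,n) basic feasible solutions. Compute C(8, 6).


Each vertex corresponds to some choice of n active constraints out of m, so the number of vertices is at most C(m, n) = m! / (n!(m-n)!).
m = 8, n = 6
Numerator: 8 * 7 * 6 * 5 * 4 * 3
Denominator: 6! = 720
C(8, 6) = 28


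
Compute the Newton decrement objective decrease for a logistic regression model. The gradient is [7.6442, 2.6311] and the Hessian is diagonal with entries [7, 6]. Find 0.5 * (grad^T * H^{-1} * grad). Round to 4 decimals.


Step 1: H is diagonal, so H^(-1) * g = [1.092, 0.4385].
Step 2: g^T H^(-1) g = sum_i g_i^2 / H_ii
  = (7.6442)^2/7 + (2.6311)^2/6
  = 8.3477 + 1.1538 = 9.5015
Step 3: Objective decrease = 0.5 * g^T H^(-1) g = 4.7507


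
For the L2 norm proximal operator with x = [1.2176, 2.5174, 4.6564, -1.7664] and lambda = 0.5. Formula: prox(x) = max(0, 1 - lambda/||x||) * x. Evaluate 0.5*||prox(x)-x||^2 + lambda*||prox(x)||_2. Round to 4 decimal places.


Step 1: Compute ||x||.
||x|| = 5.7116
Step 2: Compute scaling factor.
scale = max(0, 1 - 0.5/5.7116) = 0.9125
Step 3: prox(x) = [1.111, 2.297, 4.2488, -1.6118]
||prox(x)|| = 5.2116
Step 4: Proximal objective.
0.5*||prox-x||^2 = 0.125
lambda*||prox|| = 2.6058
Total = 2.7308


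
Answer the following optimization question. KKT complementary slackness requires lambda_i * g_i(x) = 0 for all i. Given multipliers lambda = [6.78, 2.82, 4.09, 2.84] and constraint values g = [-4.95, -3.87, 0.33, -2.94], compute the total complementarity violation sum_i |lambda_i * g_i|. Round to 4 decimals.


KKT complementary slackness check:
lambda_1 * g_1 = 6.78 * -4.95 = -33.561
lambda_2 * g_2 = 2.82 * -3.87 = -10.9134
lambda_3 * g_3 = 4.09 * 0.33 = 1.3497
lambda_4 * g_4 = 2.84 * -2.94 = -8.3496
Total violation = 33.561 + 10.9134 + 1.3497 + 8.3496 = 54.1737


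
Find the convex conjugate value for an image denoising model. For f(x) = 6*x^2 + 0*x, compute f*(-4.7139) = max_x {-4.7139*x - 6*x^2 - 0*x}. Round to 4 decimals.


f*(y) = sup_x {y*x - a*x^2 - b*x} = sup_x {(y-b)*x - a*x^2}
FOC: (y - b) - 2a*x = 0 => x* = (y - b)/(2a)
x* = (-4.7139 - 0)/(2*6) = -0.3928
f*(-4.7139) = (y-b)^2/(4a) = (-4.7139 - 0)^2/(4*6)
= 22.2209/24 = 0.9259


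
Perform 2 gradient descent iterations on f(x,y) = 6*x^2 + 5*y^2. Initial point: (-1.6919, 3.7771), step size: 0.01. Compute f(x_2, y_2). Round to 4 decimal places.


Gradient descent on f(x,y) = 6*x^2 + 5*y^2.
Starting point: (-1.6919, 3.7771), alpha = 0.01
Step 1: grad_x = 2*6*-1.6919 = -20.3028, grad_y = 2*5*3.7771 = 37.771
  x_1 = -1.6919 - 0.01*-20.3028 = -1.4889
  y_1 = 3.7771 - 0.01*37.771 = 3.3994
Step 2: grad_x = 2*6*-1.4889 = -17.8665, grad_y = 2*5*3.3994 = 33.9939
  x_2 = -1.4889 - 0.01*-17.8665 = -1.3102
  y_2 = 3.3994 - 0.01*33.9939 = 3.0595
f(-1.3102, 3.0595) = 6*(-1.3102)^2 + 5*3.0595^2 = 57.1011


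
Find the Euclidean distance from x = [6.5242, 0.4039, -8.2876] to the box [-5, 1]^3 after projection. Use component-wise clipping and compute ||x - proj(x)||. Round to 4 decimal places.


Project each component onto [-5, 1].
clip(6.5242) = 1.0, clip(0.4039) = 0.4039, clip(-8.2876) = -5.0
Projection = [1.0, 0.4039, -5.0]
Squared diffs: [30.5168, 0.0, 10.8083]
Distance = sqrt(41.3251) = 6.4285


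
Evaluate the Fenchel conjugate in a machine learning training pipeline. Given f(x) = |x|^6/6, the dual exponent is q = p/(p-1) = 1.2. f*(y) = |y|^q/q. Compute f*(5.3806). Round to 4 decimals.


The conjugate exponent q satisfies 1/p + 1/q = 1.
p = 6, so q = 6/(6 - 1) = 1.2
|y|^q = 5.3806^1.2 = 7.5335
f*(5.3806) = 7.5335 / 1.2 = 6.2779


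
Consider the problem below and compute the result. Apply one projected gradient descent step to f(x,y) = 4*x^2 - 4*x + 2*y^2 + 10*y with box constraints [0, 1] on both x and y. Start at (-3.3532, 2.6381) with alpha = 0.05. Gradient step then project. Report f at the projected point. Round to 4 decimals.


Step 1: Compute gradient at (-3.3532, 2.6381).
grad_x = 2*4*-3.3532 - 4 = -30.8256
grad_y = 2*2*2.6381 + 10 = 20.5524
Step 2: Gradient step.
x_raw = -3.3532 - 0.05*-30.8256 = -1.8119
y_raw = 2.6381 - 0.05*20.5524 = 1.6105
Step 3: Project onto [0, 1].
x_proj = clip(-1.8119) = 0.0
y_proj = clip(1.6105) = 1.0
Step 4: Evaluate f.
f(0.0, 1.0) = 12.0


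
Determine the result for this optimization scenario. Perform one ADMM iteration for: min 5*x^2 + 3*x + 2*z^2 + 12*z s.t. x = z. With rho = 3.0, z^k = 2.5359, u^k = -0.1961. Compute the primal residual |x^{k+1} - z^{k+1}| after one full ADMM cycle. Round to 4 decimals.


ADMM iteration with rho = 3.0, z^k = 2.5359, u^k = -0.1961
Step 1: x-update.
Minimize 5*x^2 + 3*x + (3.0/2)*(x - 2.5359 - 0.1961)^2
FOC: (2*5 + 3.0)*x = -3 + 3.0*(2.5359 + 0.1961)
x^{k+1} = 0.3997
Step 2: z-update.
Minimize 2*z^2 + 12*z + (3.0/2)*(0.3997 - z - 0.1961)^2
FOC: (2*2 + 3.0)*z = -12 + 3.0*(0.3997 - 0.1961)
z^{k+1} = -1.627
Step 3: u-update.
u^{k+1} = -0.1961 + 0.3997 + 1.627 = 1.8306
Step 4: Primal residual = |0.3997 + 1.627| = 2.0267


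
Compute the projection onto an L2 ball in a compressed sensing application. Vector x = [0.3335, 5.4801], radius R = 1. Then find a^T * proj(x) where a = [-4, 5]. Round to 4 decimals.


Step 1: Compute ||x|| (intermediates to 6 decimals).
||x|| = sqrt(0.3335^2 + 5.4801^2) = 5.490238
Step 2: Project.
Since ||x|| > R, scale = R/||x|| = 1/5.490238 = 0.182141, proj(x) = scale * x
proj(x) = [0.060744, 0.998151]
Step 3: Dot product.
a^T * proj(x) = -4*0.060744 + 5*0.998151 = 4.7478


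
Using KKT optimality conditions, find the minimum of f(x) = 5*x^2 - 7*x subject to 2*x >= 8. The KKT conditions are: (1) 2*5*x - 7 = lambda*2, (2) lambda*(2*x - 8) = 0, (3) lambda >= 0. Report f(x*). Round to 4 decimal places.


Step 1: Try lambda = 0 (constraint inactive).
x_unc = 7/(2*5) = 0.7
Check: 2*0.7 = 1.4 < 8 -- violated!
Step 2: Constraint must be active: 2*x = 8
x* = 8/2 = 4.0
lambda = (2*5*4.0 - 7)/2 = 16.5
Step 3: Compute optimal value.
f(x*) = 5*4.0^2 - 7*4.0 = 52.0


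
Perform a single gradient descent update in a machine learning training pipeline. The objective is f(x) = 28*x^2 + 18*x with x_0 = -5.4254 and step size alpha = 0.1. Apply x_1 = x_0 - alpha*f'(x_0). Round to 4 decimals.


We compute the gradient at x_0 and apply the update.
f'(x) = 56*x + 18
f'(-5.4254) = 56*-5.4254 + 18 = -285.8224
x_1 = -5.4254 - 0.1*-285.8224 = 23.1568


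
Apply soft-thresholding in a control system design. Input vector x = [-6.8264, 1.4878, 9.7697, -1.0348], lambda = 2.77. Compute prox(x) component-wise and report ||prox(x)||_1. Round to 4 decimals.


Soft-thresholding with lambda = 2.77:
prox(-6.8264) = sign(-6.8264)*max(|-6.8264| - 2.77, 0) = -4.0564
prox(1.4878) = sign(1.4878)*max(|1.4878| - 2.77, 0) = 0.0
prox(9.7697) = sign(9.7697)*max(|9.7697| - 2.77, 0) = 6.9997
prox(-1.0348) = sign(-1.0348)*max(|-1.0348| - 2.77, 0) = 0.0
prox(x) = [-4.0564, 0.0, 6.9997, 0.0]
||prox(x)||_1 = 4.0564 + 0.0 + 6.9997 + 0.0 = 11.0561


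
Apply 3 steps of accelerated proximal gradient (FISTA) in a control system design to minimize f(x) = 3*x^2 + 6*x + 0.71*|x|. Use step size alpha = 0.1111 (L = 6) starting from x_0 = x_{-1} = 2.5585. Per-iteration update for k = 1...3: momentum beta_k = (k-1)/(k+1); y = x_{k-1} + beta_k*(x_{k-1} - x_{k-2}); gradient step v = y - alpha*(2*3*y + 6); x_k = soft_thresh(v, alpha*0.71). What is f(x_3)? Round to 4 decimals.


FISTA on f(x) = 3*x^2 + 6*x + 0.71*|x|
L = 6, alpha = 0.1111
Iteration 1: beta = 0.0, y = 2.5585 + 0.0*(2.5585 - 2.5585) = 2.5585
  grad(y) = 21.351, v = y - alpha*grad = 0.1864
  prox(v) = soft_thresh(0.1864, 0.0789) = 0.1075
Iteration 2: beta = 0.3333, y = 0.1075 + 0.3333*(0.1075 - 2.5585) = -0.7095
  grad(y) = 1.7432, v = y - alpha*grad = -0.9031
  prox(v) = soft_thresh(-0.9031, 0.0789) = -0.8243
Iteration 3: beta = 0.5, y = -0.8243 + 0.5*(-0.8243 - 0.1075) = -1.2901
  grad(y) = -1.7409, v = y - alpha*grad = -1.0967
  prox(v) = soft_thresh(-1.0967, 0.0789) = -1.0179
f(x_3) = 3*(-1.0179)^2 + 6*(-1.0179) + 0.71*|-1.0179| = -2.2764


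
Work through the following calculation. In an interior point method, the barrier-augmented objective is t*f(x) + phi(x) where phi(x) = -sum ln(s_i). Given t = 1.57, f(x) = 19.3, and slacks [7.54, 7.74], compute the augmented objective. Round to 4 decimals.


Step 1: Compute log-barrier.
ln values: [2.0202, 2.0464]
phi = -(2.0202 + 2.0464) = -4.0666
Step 2: Compute augmented objective.
t*f(x) = 1.57*19.3 = 30.301
Total = 30.301 - 4.0666 = 26.2344


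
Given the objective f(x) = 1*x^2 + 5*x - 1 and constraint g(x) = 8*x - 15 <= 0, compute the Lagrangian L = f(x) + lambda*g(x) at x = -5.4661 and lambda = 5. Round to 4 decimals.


Step 1: Evaluate f(x).
f(-5.4661) = 1*(-5.4661)^2 + 5*(-5.4661) - 1 = 1.5477
Step 2: Evaluate g(x).
g(-5.4661) = 8*-5.4661 - 15 = -58.7288
Step 3: Compute Lagrangian.
L = 1.5477 + 5*-58.7288 = -292.0963


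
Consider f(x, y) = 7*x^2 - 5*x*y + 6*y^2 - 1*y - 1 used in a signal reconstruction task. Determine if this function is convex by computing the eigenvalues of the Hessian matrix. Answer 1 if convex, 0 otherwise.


The Hessian of f(x,y) = 7*x^2 - 5*x*y + 6*y^2 - 1*y - 1 is:
H = [[14, -5], [-5, 12]]
Trace = 14 + 12 = 26
Determinant = 14*12 - (-5)^2 = 143
Discriminant = (26)^2 - 4*143 = 104.0
Eigenvalues: lambda_1 = 7.901, lambda_2 = 18.099
The function is convex.

1


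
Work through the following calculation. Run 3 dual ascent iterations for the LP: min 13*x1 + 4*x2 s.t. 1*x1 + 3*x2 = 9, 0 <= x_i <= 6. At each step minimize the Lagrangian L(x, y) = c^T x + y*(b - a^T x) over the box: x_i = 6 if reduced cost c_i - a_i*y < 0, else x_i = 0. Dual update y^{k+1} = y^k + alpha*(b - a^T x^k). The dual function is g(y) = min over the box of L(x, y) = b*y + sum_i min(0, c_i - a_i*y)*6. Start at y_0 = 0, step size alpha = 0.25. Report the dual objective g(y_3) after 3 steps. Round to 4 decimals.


Dual ascent for LP: min 13*x1 + 4*x2, 1*x1 + 3*x2 = 9, 0 <= x_i <= 6
Step 1: y^k = 0.0, reduced costs: (13.0, 4.0)
  x^k = (0.0, 0.0), subgradient = b - a^T x = 9.0
  y^{k+1} = 0.0 + 0.25*9.0 = 2.25
Step 2: y^k = 2.25, reduced costs: (10.75, -2.75)
  x^k = (0.0, 6.0), subgradient = b - a^T x = -9.0
  y^{k+1} = 2.25 + 0.25*-9.0 = 0.0
Step 3: y^k = 0.0, reduced costs: (13.0, 4.0)
  x^k = (0.0, 0.0), subgradient = b - a^T x = 9.0
  y^{k+1} = 0.0 + 0.25*9.0 = 2.25
Dual objective at y_3 = 2.25: reduced costs (10.75, -2.75), box minimizer x = (0.0, 6.0)
g(y_3) = b*y + (c1 - a1*y)*x1 + (c2 - a2*y)*x2 = 9*2.25 + 10.75*0.0 + (-2.75)*6.0 = 20.25 + 0.0 - 16.5 = 3.75


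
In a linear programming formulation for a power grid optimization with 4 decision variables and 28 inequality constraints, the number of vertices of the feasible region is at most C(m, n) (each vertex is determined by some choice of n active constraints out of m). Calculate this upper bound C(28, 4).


Each vertex corresponds to some choice of n active constraints out of m, so the number of vertices is at most C(m, n) = m! / (n!(m-n)!).
m = 28, n = 4
Numerator: 28 * 27 * 26 * 25
Denominator: 4! = 24
C(28, 4) = 20475


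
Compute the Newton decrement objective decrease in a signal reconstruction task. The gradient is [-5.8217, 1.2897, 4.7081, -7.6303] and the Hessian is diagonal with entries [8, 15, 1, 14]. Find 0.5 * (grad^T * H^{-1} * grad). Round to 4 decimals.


Step 1: H is diagonal, so H^(-1) * g = [-0.7277, 0.086, 4.7081, -0.545].
Step 2: g^T H^(-1) g = sum_i g_i^2 / H_ii
  = (-5.8217)^2/8 + (1.2897)^2/15 + (4.7081)^2/1 + (-7.6303)^2/14
  = 4.2365 + 0.1109 + 22.1662 + 4.1587 = 30.6723
Step 3: Objective decrease = 0.5 * g^T H^(-1) g = 15.3361


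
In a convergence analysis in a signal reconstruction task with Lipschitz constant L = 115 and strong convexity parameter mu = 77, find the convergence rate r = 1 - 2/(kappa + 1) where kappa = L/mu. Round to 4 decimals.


Step 1: Compute the condition number.
kappa = L/mu = 115/77 = 1.4935
Step 2: Compute the convergence rate.
r = 1 - 2/(kappa + 1) = 1 - 2*mu/(L + mu) = (L - mu)/(L + mu) = 38/192 = 0.1979


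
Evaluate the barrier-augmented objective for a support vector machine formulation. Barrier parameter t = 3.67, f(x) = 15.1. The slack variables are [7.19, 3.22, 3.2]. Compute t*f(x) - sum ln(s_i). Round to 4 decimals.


Step 1: Compute log-barrier.
ln values: [1.9727, 1.1694, 1.1632]
phi = -(1.9727 + 1.1694 + 1.1632) = -4.3052
Step 2: Compute augmented objective.
t*f(x) = 3.67*15.1 = 55.417
Total = 55.417 - 4.3052 = 51.1118


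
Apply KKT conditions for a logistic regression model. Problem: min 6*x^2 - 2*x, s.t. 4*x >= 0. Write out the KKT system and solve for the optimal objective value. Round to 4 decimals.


Step 1: Try lambda = 0 (constraint inactive).
Stationarity: 2*6*x - 2 = 0
x* = 2/(2*6) = 1/6 = 0.1667 (rounded; the exact value 1/6 is used below)
Check constraint: 4*0.1667 = 0.6668 >= 0 -- satisfied.
Step 2: Compute optimal value.
f(x*) = 6*(1/6)^2 - 2*(1/6) = -0.1667


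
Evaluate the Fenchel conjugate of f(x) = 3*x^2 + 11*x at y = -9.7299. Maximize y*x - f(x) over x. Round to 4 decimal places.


f*(y) = sup_x {y*x - a*x^2 - b*x} = sup_x {(y-b)*x - a*x^2}
FOC: (y - b) - 2a*x = 0 => x* = (y - b)/(2a)
x* = (-9.7299 - 11)/(2*3) = -3.455
f*(-9.7299) = (y-b)^2/(4a) = (-9.7299 - 11)^2/(4*3)
= 429.7288/12 = 35.8107


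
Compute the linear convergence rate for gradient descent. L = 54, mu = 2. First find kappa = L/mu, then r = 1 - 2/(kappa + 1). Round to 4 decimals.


Step 1: Compute the condition number.
kappa = L/mu = 54/2 = 27.0
Step 2: Compute the convergence rate.
r = 1 - 2/(kappa + 1) = 1 - 2*mu/(L + mu) = (L - mu)/(L + mu) = 52/56 = 0.9286


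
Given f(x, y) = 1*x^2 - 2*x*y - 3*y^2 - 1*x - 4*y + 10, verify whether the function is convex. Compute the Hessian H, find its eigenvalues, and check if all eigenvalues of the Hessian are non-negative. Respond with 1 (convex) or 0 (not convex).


The Hessian of f(x,y) = 1*x^2 - 2*x*y - 3*y^2 - 1*x - 4*y + 10 is:
H = [[2, -2], [-2, -6]]
Trace = 2 - 6 = -4
Determinant = 2*-6 - (-2)^2 = -16
Discriminant = (-4)^2 - 4*-16 = 80.0
Eigenvalues: lambda_1 = -6.4721, lambda_2 = 2.4721
The function is not convex.

0


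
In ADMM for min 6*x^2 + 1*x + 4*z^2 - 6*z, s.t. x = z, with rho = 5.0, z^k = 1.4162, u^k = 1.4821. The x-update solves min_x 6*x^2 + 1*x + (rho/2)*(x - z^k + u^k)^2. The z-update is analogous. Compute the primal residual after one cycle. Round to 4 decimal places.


ADMM iteration with rho = 5.0, z^k = 1.4162, u^k = 1.4821
Step 1: x-update.
Minimize 6*x^2 + 1*x + (5.0/2)*(x - 1.4162 + 1.4821)^2
FOC: (2*6 + 5.0)*x = -1 + 5.0*(1.4162 - 1.4821)
x^{k+1} = -0.0782
Step 2: z-update.
Minimize 4*z^2 - 6*z + (5.0/2)*(-0.0782 - z + 1.4821)^2
FOC: (2*4 + 5.0)*z = 6 + 5.0*(-0.0782 + 1.4821)
z^{k+1} = 1.0015
Step 3: u-update.
u^{k+1} = 1.4821 - 0.0782 - 1.0015 = 0.4024
Step 4: Primal residual = |-0.0782 - 1.0015| = 1.0797


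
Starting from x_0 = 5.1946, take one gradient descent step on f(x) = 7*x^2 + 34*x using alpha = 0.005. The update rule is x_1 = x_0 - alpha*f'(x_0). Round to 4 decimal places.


We compute the gradient at x_0 and apply the update.
f'(x) = 14*x + 34
f'(5.1946) = 14*5.1946 + 34 = 106.7244
x_1 = 5.1946 - 0.005*106.7244 = 4.661


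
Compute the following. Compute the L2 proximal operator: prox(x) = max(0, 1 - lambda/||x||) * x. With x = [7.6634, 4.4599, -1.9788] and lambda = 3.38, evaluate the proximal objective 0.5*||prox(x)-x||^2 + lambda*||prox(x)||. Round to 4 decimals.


Step 1: Compute ||x||.
||x|| = 9.0848
Step 2: Compute scaling factor.
scale = max(0, 1 - 3.38/9.0848) = 0.628
Step 3: prox(x) = [4.8122, 2.8006, -1.2426]
||prox(x)|| = 5.7048
Step 4: Proximal objective.
0.5*||prox-x||^2 = 5.7122
lambda*||prox|| = 19.2822
Total = 24.9945


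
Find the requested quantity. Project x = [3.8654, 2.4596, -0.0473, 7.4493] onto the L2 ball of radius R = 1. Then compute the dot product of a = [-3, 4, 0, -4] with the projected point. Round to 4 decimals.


Step 1: Compute ||x|| (intermediates to 6 decimals).
||x|| = sqrt(3.8654^2 + 2.4596^2 + (-0.0473)^2 + 7.4493^2) = 8.745585
Step 2: Project.
Since ||x|| > R, scale = R/||x|| = 1/8.745585 = 0.114343, proj(x) = scale * x
proj(x) = [0.441981, 0.281238, -0.005408, 0.851775]
Step 3: Dot product.
a^T * proj(x) = -3*0.441981 + 4*0.281238 + 0*(-0.005408) - 4*0.851775 = -3.6081


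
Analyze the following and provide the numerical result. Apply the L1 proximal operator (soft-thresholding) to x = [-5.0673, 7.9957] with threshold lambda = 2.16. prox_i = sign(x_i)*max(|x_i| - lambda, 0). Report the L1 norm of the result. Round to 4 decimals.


Soft-thresholding with lambda = 2.16:
prox(-5.0673) = sign(-5.0673)*max(|-5.0673| - 2.16, 0) = -2.9073
prox(7.9957) = sign(7.9957)*max(|7.9957| - 2.16, 0) = 5.8357
prox(x) = [-2.9073, 5.8357]
||prox(x)||_1 = 2.9073 + 5.8357 = 8.743


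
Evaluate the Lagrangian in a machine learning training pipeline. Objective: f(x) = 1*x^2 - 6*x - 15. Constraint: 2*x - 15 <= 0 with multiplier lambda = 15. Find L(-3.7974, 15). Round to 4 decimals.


Step 1: Evaluate f(x).
f(-3.7974) = 1*(-3.7974)^2 - 6*(-3.7974) - 15 = 22.2046
Step 2: Evaluate g(x).
g(-3.7974) = 2*-3.7974 - 15 = -22.5948
Step 3: Compute Lagrangian.
L = 22.2046 + 15*-22.5948 = -316.7174


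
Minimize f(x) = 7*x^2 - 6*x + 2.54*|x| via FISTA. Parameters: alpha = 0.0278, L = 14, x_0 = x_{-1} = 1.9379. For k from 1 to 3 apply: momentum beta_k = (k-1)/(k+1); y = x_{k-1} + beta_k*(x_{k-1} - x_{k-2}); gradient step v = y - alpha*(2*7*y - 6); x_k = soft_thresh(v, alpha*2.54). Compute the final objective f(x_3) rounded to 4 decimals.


FISTA on f(x) = 7*x^2 - 6*x + 2.54*|x|
L = 14, alpha = 0.0278
Iteration 1: beta = 0.0, y = 1.9379 + 0.0*(1.9379 - 1.9379) = 1.9379
  grad(y) = 21.1306, v = y - alpha*grad = 1.3505
  prox(v) = soft_thresh(1.3505, 0.0706) = 1.2799
Iteration 2: beta = 0.3333, y = 1.2799 + 0.3333*(1.2799 - 1.9379) = 1.0605
  grad(y) = 8.8471, v = y - alpha*grad = 0.8146
  prox(v) = soft_thresh(0.8146, 0.0706) = 0.7439
Iteration 3: beta = 0.5, y = 0.7439 + 0.5*(0.7439 - 1.2799) = 0.476
  grad(y) = 0.6639, v = y - alpha*grad = 0.4575
  prox(v) = soft_thresh(0.4575, 0.0706) = 0.3869
f(x_3) = 7*0.3869^2 - 6*0.3869 + 2.54*|0.3869| = -0.2908


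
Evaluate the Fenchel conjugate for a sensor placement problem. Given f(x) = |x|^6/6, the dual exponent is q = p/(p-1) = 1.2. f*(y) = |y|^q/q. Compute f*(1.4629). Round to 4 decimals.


The conjugate exponent q satisfies 1/p + 1/q = 1.
p = 6, so q = 6/(6 - 1) = 1.2
|y|^q = 1.4629^1.2 = 1.5785
f*(1.4629) = 1.5785 / 1.2 = 1.3155


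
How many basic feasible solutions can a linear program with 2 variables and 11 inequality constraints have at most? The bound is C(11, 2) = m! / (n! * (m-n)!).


Each vertex corresponds to some choice of n active constraints out of m, so the number of vertices is at most C(m, n) = m! / (n!(m-n)!).
m = 11, n = 2
Numerator: 11 * 10
Denominator: 2! = 2
C(11, 2) = 55


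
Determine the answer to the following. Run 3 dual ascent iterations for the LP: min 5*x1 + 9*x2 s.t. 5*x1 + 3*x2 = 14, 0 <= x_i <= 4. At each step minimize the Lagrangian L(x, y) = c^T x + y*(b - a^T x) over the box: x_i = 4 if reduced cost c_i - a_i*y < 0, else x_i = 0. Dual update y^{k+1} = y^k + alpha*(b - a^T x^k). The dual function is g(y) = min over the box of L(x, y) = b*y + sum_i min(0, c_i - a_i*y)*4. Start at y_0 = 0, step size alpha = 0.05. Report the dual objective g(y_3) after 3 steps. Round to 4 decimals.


Dual ascent for LP: min 5*x1 + 9*x2, 5*x1 + 3*x2 = 14, 0 <= x_i <= 4
Step 1: y^k = 0.0, reduced costs: (5.0, 9.0)
  x^k = (0.0, 0.0), subgradient = b - a^T x = 14.0
  y^{k+1} = 0.0 + 0.05*14.0 = 0.7
Step 2: y^k = 0.7, reduced costs: (1.5, 6.9)
  x^k = (0.0, 0.0), subgradient = b - a^T x = 14.0
  y^{k+1} = 0.7 + 0.05*14.0 = 1.4
Step 3: y^k = 1.4, reduced costs: (-2.0, 4.8)
  x^k = (4.0, 0.0), subgradient = b - a^T x = -6.0
  y^{k+1} = 1.4 + 0.05*-6.0 = 1.1
Dual objective at y_3 = 1.1: reduced costs (-0.5, 5.7), box minimizer x = (4.0, 0.0)
g(y_3) = b*y + (c1 - a1*y)*x1 + (c2 - a2*y)*x2 = 14*1.1 + (-0.5)*4.0 + 5.7*0.0 = 15.4 - 2.0 + 0.0 = 13.4


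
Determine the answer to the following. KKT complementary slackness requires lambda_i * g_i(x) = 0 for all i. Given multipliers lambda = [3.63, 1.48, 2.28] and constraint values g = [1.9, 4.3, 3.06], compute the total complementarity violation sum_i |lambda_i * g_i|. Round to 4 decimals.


KKT complementary slackness check:
lambda_1 * g_1 = 3.63 * 1.9 = 6.897
lambda_2 * g_2 = 1.48 * 4.3 = 6.364
lambda_3 * g_3 = 2.28 * 3.06 = 6.9768
Total violation = 6.897 + 6.364 + 6.9768 = 20.2378


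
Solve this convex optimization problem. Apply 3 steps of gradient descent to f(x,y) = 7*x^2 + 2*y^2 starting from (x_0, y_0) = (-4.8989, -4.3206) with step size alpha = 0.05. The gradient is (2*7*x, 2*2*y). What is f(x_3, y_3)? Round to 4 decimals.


Gradient descent on f(x,y) = 7*x^2 + 2*y^2.
Starting point: (-4.8989, -4.3206), alpha = 0.05
Step 1: grad_x = 2*7*-4.8989 = -68.5846, grad_y = 2*2*-4.3206 = -17.2824
  x_1 = -4.8989 - 0.05*-68.5846 = -1.4697
  y_1 = -4.3206 - 0.05*-17.2824 = -3.4565
Step 2: grad_x = 2*7*-1.4697 = -20.5754, grad_y = 2*2*-3.4565 = -13.8259
  x_2 = -1.4697 - 0.05*-20.5754 = -0.4409
  y_2 = -3.4565 - 0.05*-13.8259 = -2.7652
Step 3: grad_x = 2*7*-0.4409 = -6.1726, grad_y = 2*2*-2.7652 = -11.0607
  x_3 = -0.4409 - 0.05*-6.1726 = -0.1323
  y_3 = -2.7652 - 0.05*-11.0607 = -2.2121
f(-0.1323, -2.2121) = 7*(-0.1323)^2 + 2*(-2.2121)^2 = 9.9097


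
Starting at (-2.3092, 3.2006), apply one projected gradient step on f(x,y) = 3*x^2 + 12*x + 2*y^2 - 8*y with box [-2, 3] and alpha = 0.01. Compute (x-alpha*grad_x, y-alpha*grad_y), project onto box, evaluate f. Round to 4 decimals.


Step 1: Compute gradient at (-2.3092, 3.2006).
grad_x = 2*3*-2.3092 + 12 = -1.8552
grad_y = 2*2*3.2006 - 8 = 4.8024
Step 2: Gradient step.
x_raw = -2.3092 - 0.01*-1.8552 = -2.2906
y_raw = 3.2006 - 0.01*4.8024 = 3.1526
Step 3: Project onto [-2, 3].
x_proj = clip(-2.2906) = -2.0
y_proj = clip(3.1526) = 3.0
Step 4: Evaluate f.
f(-2.0, 3.0) = -18.0


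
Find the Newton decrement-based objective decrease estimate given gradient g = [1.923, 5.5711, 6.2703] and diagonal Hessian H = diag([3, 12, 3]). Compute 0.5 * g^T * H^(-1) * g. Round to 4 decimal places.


Step 1: H is diagonal, so H^(-1) * g = [0.641, 0.4643, 2.0901].
Step 2: g^T H^(-1) g = sum_i g_i^2 / H_ii
  = (1.923)^2/3 + (5.5711)^2/12 + (6.2703)^2/3
  = 1.2326 + 2.5864 + 13.1056 = 16.9246
Step 3: Objective decrease = 0.5 * g^T H^(-1) g = 8.4623
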